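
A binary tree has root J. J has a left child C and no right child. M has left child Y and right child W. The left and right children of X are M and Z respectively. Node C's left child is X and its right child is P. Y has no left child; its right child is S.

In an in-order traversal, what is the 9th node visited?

J

In-order visits the left subtree, then the node, then the right subtree.
At J: go left to C.
  At C: go left to X.
    At X: go left to M.
      At M: go left to Y.
        At Y: no left child.
        Visit Y.
        At Y: go right to S.
          S is a leaf — visit S.
      Visit M.
      At M: go right to W.
        W is a leaf — visit W.
    Visit X.
    At X: go right to Z.
      Z is a leaf — visit Z.
  Visit C.
  At C: go right to P.
    P is a leaf — visit P.
Visit J.
At J: no right child.
Full in-order sequence: Y, S, M, W, X, Z, C, P, J.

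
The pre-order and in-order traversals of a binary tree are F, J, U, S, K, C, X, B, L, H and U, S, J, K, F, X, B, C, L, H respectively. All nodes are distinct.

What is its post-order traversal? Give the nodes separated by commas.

S, U, K, J, B, X, H, L, C, F

The first element of pre-order is the root; it splits in-order into left and right subtrees.
Root F: left subtree has 4 nodes {U, S, J, K}, right has 5 {X, B, C, L, H}.
  Root J: left subtree has 2 nodes {U, S}, right has 1 {K}.
    Root U: left subtree has 0 nodes { }, right has 1 {S}.
  Root C: left subtree has 2 nodes {X, B}, right has 2 {L, H}.
    Root X: left subtree has 0 nodes { }, right has 1 {B}.
    Root L: left subtree has 0 nodes { }, right has 1 {H}.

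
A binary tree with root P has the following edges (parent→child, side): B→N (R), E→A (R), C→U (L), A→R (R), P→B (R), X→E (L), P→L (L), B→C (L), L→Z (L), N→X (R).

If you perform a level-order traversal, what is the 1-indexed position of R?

11

Level-order visits nodes level by level from the root, left to right within each level.
Level 0: P
Level 1: L, B
Level 2: Z, C, N
Level 3: U, X
Level 4: E
Level 5: A
Level 6: R
Full level-order sequence: P, L, B, Z, C, N, U, X, E, A, R.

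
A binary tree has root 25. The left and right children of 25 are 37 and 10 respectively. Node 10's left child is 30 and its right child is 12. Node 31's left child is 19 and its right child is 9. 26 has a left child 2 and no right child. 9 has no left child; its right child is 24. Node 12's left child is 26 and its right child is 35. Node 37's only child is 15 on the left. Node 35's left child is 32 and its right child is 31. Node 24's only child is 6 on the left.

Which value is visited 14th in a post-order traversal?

Post-order visits the left subtree, then the right subtree, then the node.
At 25: go left to 37.
  At 37: go left to 15.
    15 is a leaf — visit 15.
  At 37: no right child.
  Visit 37.
At 25: go right to 10.
  At 10: go left to 30.
    30 is a leaf — visit 30.
  At 10: go right to 12.
    At 12: go left to 26.
      At 26: go left to 2.
        2 is a leaf — visit 2.
      At 26: no right child.
      Visit 26.
    At 12: go right to 35.
      At 35: go left to 32.
        32 is a leaf — visit 32.
      At 35: go right to 31.
        At 31: go left to 19.
          19 is a leaf — visit 19.
        At 31: go right to 9.
          At 9: no left child.
          At 9: go right to 24.
            At 24: go left to 6.
              6 is a leaf — visit 6.
            At 24: no right child.
            Visit 24.
          Visit 9.
        Visit 31.
      Visit 35.
    Visit 12.
  Visit 10.
Visit 25.
Full post-order sequence: 15, 37, 30, 2, 26, 32, 19, 6, 24, 9, 31, 35, 12, 10, 25.

10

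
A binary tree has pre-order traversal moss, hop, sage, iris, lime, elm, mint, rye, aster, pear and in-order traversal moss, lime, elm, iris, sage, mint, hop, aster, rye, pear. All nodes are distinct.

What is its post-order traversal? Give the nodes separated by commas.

elm, lime, iris, mint, sage, aster, pear, rye, hop, moss

The first element of pre-order is the root; it splits in-order into left and right subtrees.
Root moss: left subtree has 0 nodes { }, right has 9 {lime, elm, iris, sage, mint, hop, aster, rye, pear}.
  Root hop: left subtree has 5 nodes {lime, elm, iris, sage, mint}, right has 3 {aster, rye, pear}.
    Root sage: left subtree has 3 nodes {lime, elm, iris}, right has 1 {mint}.
      Root iris: left subtree has 2 nodes {lime, elm}, right has 0 { }.
        Root lime: left subtree has 0 nodes { }, right has 1 {elm}.
    Root rye: left subtree has 1 node {aster}, right has 1 {pear}.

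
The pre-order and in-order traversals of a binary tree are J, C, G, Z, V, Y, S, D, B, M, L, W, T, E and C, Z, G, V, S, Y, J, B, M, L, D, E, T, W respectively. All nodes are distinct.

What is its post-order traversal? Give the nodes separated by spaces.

The first element of pre-order is the root; it splits in-order into left and right subtrees.
Root J: left subtree has 6 nodes {C, Z, G, V, S, Y}, right has 7 {B, M, L, D, E, T, W}.
  Root C: left subtree has 0 nodes { }, right has 5 {Z, G, V, S, Y}.
    Root G: left subtree has 1 node {Z}, right has 3 {V, S, Y}.
      Root V: left subtree has 0 nodes { }, right has 2 {S, Y}.
        Root Y: left subtree has 1 node {S}, right has 0 { }.
  Root D: left subtree has 3 nodes {B, M, L}, right has 3 {E, T, W}.
    Root B: left subtree has 0 nodes { }, right has 2 {M, L}.
      Root M: left subtree has 0 nodes { }, right has 1 {L}.
    Root W: left subtree has 2 nodes {E, T}, right has 0 { }.
      Root T: left subtree has 1 node {E}, right has 0 { }.

Z S Y V G C L M B E T W D J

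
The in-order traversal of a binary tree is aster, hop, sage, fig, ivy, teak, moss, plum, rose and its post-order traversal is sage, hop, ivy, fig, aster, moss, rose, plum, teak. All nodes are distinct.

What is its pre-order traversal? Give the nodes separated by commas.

The last element of post-order is the root; it splits in-order into left and right subtrees.
Root teak: left subtree has 5 nodes {aster, hop, sage, fig, ivy}, right has 3 {moss, plum, rose}.
  Root aster: left subtree has 0 nodes { }, right has 4 {hop, sage, fig, ivy}.
    Root fig: left subtree has 2 nodes {hop, sage}, right has 1 {ivy}.
      Root hop: left subtree has 0 nodes { }, right has 1 {sage}.
  Root plum: left subtree has 1 node {moss}, right has 1 {rose}.

teak, aster, fig, hop, sage, ivy, plum, moss, rose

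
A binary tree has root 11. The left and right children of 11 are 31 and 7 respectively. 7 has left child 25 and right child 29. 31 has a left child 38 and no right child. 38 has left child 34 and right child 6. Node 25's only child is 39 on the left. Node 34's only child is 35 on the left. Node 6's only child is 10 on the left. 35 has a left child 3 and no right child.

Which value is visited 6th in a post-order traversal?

Post-order visits the left subtree, then the right subtree, then the node.
At 11: go left to 31.
  At 31: go left to 38.
    At 38: go left to 34.
      At 34: go left to 35.
        At 35: go left to 3.
          3 is a leaf — visit 3.
        At 35: no right child.
        Visit 35.
      At 34: no right child.
      Visit 34.
    At 38: go right to 6.
      At 6: go left to 10.
        10 is a leaf — visit 10.
      At 6: no right child.
      Visit 6.
    Visit 38.
  At 31: no right child.
  Visit 31.
At 11: go right to 7.
  At 7: go left to 25.
    At 25: go left to 39.
      39 is a leaf — visit 39.
    At 25: no right child.
    Visit 25.
  At 7: go right to 29.
    29 is a leaf — visit 29.
  Visit 7.
Visit 11.
Full post-order sequence: 3, 35, 34, 10, 6, 38, 31, 39, 25, 29, 7, 11.

38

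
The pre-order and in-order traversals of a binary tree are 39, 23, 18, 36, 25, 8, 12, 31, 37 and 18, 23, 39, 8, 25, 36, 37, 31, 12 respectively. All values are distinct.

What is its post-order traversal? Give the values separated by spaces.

18 23 8 25 37 31 12 36 39

The first element of pre-order is the root; it splits in-order into left and right subtrees.
Root 39: left subtree has 2 nodes {18, 23}, right has 6 {8, 25, 36, 37, 31, 12}.
  Root 23: left subtree has 1 node {18}, right has 0 { }.
  Root 36: left subtree has 2 nodes {8, 25}, right has 3 {37, 31, 12}.
    Root 25: left subtree has 1 node {8}, right has 0 { }.
    Root 12: left subtree has 2 nodes {37, 31}, right has 0 { }.
      Root 31: left subtree has 1 node {37}, right has 0 { }.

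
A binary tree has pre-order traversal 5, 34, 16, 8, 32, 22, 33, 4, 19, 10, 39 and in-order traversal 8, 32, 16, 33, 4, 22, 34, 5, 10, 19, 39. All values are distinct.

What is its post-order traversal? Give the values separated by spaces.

The first element of pre-order is the root; it splits in-order into left and right subtrees.
Root 5: left subtree has 7 nodes {8, 32, 16, 33, 4, 22, 34}, right has 3 {10, 19, 39}.
  Root 34: left subtree has 6 nodes {8, 32, 16, 33, 4, 22}, right has 0 { }.
    Root 16: left subtree has 2 nodes {8, 32}, right has 3 {33, 4, 22}.
      Root 8: left subtree has 0 nodes { }, right has 1 {32}.
      Root 22: left subtree has 2 nodes {33, 4}, right has 0 { }.
        Root 33: left subtree has 0 nodes { }, right has 1 {4}.
  Root 19: left subtree has 1 node {10}, right has 1 {39}.

32 8 4 33 22 16 34 10 39 19 5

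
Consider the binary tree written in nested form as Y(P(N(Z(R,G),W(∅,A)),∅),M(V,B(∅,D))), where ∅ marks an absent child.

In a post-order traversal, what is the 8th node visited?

Post-order visits the left subtree, then the right subtree, then the node.
At Y: go left to P.
  At P: go left to N.
    At N: go left to Z.
      At Z: go left to R.
        R is a leaf — visit R.
      At Z: go right to G.
        G is a leaf — visit G.
      Visit Z.
    At N: go right to W.
      At W: no left child.
      At W: go right to A.
        A is a leaf — visit A.
      Visit W.
    Visit N.
  At P: no right child.
  Visit P.
At Y: go right to M.
  At M: go left to V.
    V is a leaf — visit V.
  At M: go right to B.
    At B: no left child.
    At B: go right to D.
      D is a leaf — visit D.
    Visit B.
  Visit M.
Visit Y.
Full post-order sequence: R, G, Z, A, W, N, P, V, D, B, M, Y.

V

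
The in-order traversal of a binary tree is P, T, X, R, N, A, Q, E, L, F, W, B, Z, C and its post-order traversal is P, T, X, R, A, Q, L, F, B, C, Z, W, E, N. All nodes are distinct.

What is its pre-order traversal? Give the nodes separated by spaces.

N R X T P E Q A W F L Z B C

The last element of post-order is the root; it splits in-order into left and right subtrees.
Root N: left subtree has 4 nodes {P, T, X, R}, right has 9 {A, Q, E, L, F, W, B, Z, C}.
  Root R: left subtree has 3 nodes {P, T, X}, right has 0 { }.
    Root X: left subtree has 2 nodes {P, T}, right has 0 { }.
      Root T: left subtree has 1 node {P}, right has 0 { }.
  Root E: left subtree has 2 nodes {A, Q}, right has 6 {L, F, W, B, Z, C}.
    Root Q: left subtree has 1 node {A}, right has 0 { }.
    Root W: left subtree has 2 nodes {L, F}, right has 3 {B, Z, C}.
      Root F: left subtree has 1 node {L}, right has 0 { }.
      Root Z: left subtree has 1 node {B}, right has 1 {C}.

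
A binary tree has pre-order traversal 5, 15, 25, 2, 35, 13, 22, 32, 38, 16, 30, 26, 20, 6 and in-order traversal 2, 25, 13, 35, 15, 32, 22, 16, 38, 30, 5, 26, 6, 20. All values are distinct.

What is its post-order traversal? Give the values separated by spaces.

The first element of pre-order is the root; it splits in-order into left and right subtrees.
Root 5: left subtree has 10 nodes {2, 25, 13, 35, 15, 32, 22, 16, 38, 30}, right has 3 {26, 6, 20}.
  Root 15: left subtree has 4 nodes {2, 25, 13, 35}, right has 5 {32, 22, 16, 38, 30}.
    Root 25: left subtree has 1 node {2}, right has 2 {13, 35}.
      Root 35: left subtree has 1 node {13}, right has 0 { }.
    Root 22: left subtree has 1 node {32}, right has 3 {16, 38, 30}.
      Root 38: left subtree has 1 node {16}, right has 1 {30}.
  Root 26: left subtree has 0 nodes { }, right has 2 {6, 20}.
    Root 20: left subtree has 1 node {6}, right has 0 { }.

2 13 35 25 32 16 30 38 22 15 6 20 26 5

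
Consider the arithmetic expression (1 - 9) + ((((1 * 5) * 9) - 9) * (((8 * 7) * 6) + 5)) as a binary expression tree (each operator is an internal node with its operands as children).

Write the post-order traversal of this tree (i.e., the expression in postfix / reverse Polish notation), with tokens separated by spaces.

1 9 - 1 5 * 9 * 9 - 8 7 * 6 * 5 + * +

Post-order on an expression tree gives postfix notation: for each operator, emit left operand, right operand, then the operator.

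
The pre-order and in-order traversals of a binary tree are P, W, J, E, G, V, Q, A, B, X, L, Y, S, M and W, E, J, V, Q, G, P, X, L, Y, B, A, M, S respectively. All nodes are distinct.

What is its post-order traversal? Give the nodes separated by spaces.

The first element of pre-order is the root; it splits in-order into left and right subtrees.
Root P: left subtree has 6 nodes {W, E, J, V, Q, G}, right has 7 {X, L, Y, B, A, M, S}.
  Root W: left subtree has 0 nodes { }, right has 5 {E, J, V, Q, G}.
    Root J: left subtree has 1 node {E}, right has 3 {V, Q, G}.
      Root G: left subtree has 2 nodes {V, Q}, right has 0 { }.
        Root V: left subtree has 0 nodes { }, right has 1 {Q}.
  Root A: left subtree has 4 nodes {X, L, Y, B}, right has 2 {M, S}.
    Root B: left subtree has 3 nodes {X, L, Y}, right has 0 { }.
      Root X: left subtree has 0 nodes { }, right has 2 {L, Y}.
        Root L: left subtree has 0 nodes { }, right has 1 {Y}.
    Root S: left subtree has 1 node {M}, right has 0 { }.

E Q V G J W Y L X B M S A P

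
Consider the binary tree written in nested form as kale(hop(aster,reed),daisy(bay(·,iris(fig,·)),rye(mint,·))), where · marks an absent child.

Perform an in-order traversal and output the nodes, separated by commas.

In-order visits the left subtree, then the node, then the right subtree.
At kale: go left to hop.
  At hop: go left to aster.
    aster is a leaf — visit aster.
  Visit hop.
  At hop: go right to reed.
    reed is a leaf — visit reed.
Visit kale.
At kale: go right to daisy.
  At daisy: go left to bay.
    At bay: no left child.
    Visit bay.
    At bay: go right to iris.
      At iris: go left to fig.
        fig is a leaf — visit fig.
      Visit iris.
      At iris: no right child.
  Visit daisy.
  At daisy: go right to rye.
    At rye: go left to mint.
      mint is a leaf — visit mint.
    Visit rye.
    At rye: no right child.

aster, hop, reed, kale, bay, fig, iris, daisy, mint, rye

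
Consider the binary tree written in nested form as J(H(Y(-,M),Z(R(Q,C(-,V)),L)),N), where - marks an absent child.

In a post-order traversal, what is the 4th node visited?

Post-order visits the left subtree, then the right subtree, then the node.
At J: go left to H.
  At H: go left to Y.
    At Y: no left child.
    At Y: go right to M.
      M is a leaf — visit M.
    Visit Y.
  At H: go right to Z.
    At Z: go left to R.
      At R: go left to Q.
        Q is a leaf — visit Q.
      At R: go right to C.
        At C: no left child.
        At C: go right to V.
          V is a leaf — visit V.
        Visit C.
      Visit R.
    At Z: go right to L.
      L is a leaf — visit L.
    Visit Z.
  Visit H.
At J: go right to N.
  N is a leaf — visit N.
Visit J.
Full post-order sequence: M, Y, Q, V, C, R, L, Z, H, N, J.

V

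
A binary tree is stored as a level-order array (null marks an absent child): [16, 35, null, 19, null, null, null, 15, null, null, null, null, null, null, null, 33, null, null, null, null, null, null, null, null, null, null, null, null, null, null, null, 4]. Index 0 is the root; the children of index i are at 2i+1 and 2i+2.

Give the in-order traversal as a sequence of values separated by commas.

4, 33, 15, 19, 35, 16

In-order visits the left subtree, then the node, then the right subtree.
At 16: go left to 35.
  At 35: go left to 19.
    At 19: go left to 15.
      At 15: go left to 33.
        At 33: go left to 4.
          4 is a leaf — visit 4.
        Visit 33.
        At 33: no right child.
      Visit 15.
      At 15: no right child.
    Visit 19.
    At 19: no right child.
  Visit 35.
  At 35: no right child.
Visit 16.
At 16: no right child.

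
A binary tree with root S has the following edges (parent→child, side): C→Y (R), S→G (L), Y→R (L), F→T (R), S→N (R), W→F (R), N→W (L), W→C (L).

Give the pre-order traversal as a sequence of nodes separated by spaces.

S G N W C Y R F T

Pre-order visits the node, then its left subtree, then its right subtree.
Visit S.
At S: go left to G.
  G is a leaf — visit G.
At S: go right to N.
  Visit N.
  At N: go left to W.
    Visit W.
    At W: go left to C.
      Visit C.
      At C: no left child.
      At C: go right to Y.
        Visit Y.
        At Y: go left to R.
          R is a leaf — visit R.
        At Y: no right child.
    At W: go right to F.
      Visit F.
      At F: no left child.
      At F: go right to T.
        T is a leaf — visit T.
  At N: no right child.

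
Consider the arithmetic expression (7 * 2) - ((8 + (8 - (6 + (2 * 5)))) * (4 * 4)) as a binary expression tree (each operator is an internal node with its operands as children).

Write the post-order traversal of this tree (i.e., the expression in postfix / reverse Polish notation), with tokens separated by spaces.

Post-order on an expression tree gives postfix notation: for each operator, emit left operand, right operand, then the operator.

7 2 * 8 8 6 2 5 * + - + 4 4 * * -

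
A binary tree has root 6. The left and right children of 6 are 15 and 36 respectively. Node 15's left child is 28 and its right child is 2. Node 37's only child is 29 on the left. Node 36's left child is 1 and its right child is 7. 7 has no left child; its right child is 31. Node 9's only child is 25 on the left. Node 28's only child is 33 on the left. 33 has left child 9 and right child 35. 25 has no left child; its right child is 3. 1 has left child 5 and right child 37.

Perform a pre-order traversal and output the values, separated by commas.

Pre-order visits the node, then its left subtree, then its right subtree.
Visit 6.
At 6: go left to 15.
  Visit 15.
  At 15: go left to 28.
    Visit 28.
    At 28: go left to 33.
      Visit 33.
      At 33: go left to 9.
        Visit 9.
        At 9: go left to 25.
          Visit 25.
          At 25: no left child.
          At 25: go right to 3.
            3 is a leaf — visit 3.
        At 9: no right child.
      At 33: go right to 35.
        35 is a leaf — visit 35.
    At 28: no right child.
  At 15: go right to 2.
    2 is a leaf — visit 2.
At 6: go right to 36.
  Visit 36.
  At 36: go left to 1.
    Visit 1.
    At 1: go left to 5.
      5 is a leaf — visit 5.
    At 1: go right to 37.
      Visit 37.
      At 37: go left to 29.
        29 is a leaf — visit 29.
      At 37: no right child.
  At 36: go right to 7.
    Visit 7.
    At 7: no left child.
    At 7: go right to 31.
      31 is a leaf — visit 31.

6, 15, 28, 33, 9, 25, 3, 35, 2, 36, 1, 5, 37, 29, 7, 31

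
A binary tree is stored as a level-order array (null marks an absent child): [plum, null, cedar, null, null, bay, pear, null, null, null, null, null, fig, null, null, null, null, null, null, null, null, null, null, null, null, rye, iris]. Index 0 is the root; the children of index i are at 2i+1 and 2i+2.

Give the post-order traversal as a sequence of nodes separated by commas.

rye, iris, fig, bay, pear, cedar, plum

Post-order visits the left subtree, then the right subtree, then the node.
At plum: no left child.
At plum: go right to cedar.
  At cedar: go left to bay.
    At bay: no left child.
    At bay: go right to fig.
      At fig: go left to rye.
        rye is a leaf — visit rye.
      At fig: go right to iris.
        iris is a leaf — visit iris.
      Visit fig.
    Visit bay.
  At cedar: go right to pear.
    pear is a leaf — visit pear.
  Visit cedar.
Visit plum.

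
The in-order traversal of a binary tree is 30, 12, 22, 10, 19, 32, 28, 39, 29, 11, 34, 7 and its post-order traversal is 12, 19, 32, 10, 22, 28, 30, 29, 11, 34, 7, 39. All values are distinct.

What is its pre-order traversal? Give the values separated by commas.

The last element of post-order is the root; it splits in-order into left and right subtrees.
Root 39: left subtree has 7 nodes {30, 12, 22, 10, 19, 32, 28}, right has 4 {29, 11, 34, 7}.
  Root 30: left subtree has 0 nodes { }, right has 6 {12, 22, 10, 19, 32, 28}.
    Root 28: left subtree has 5 nodes {12, 22, 10, 19, 32}, right has 0 { }.
      Root 22: left subtree has 1 node {12}, right has 3 {10, 19, 32}.
        Root 10: left subtree has 0 nodes { }, right has 2 {19, 32}.
          Root 32: left subtree has 1 node {19}, right has 0 { }.
  Root 7: left subtree has 3 nodes {29, 11, 34}, right has 0 { }.
    Root 34: left subtree has 2 nodes {29, 11}, right has 0 { }.
      Root 11: left subtree has 1 node {29}, right has 0 { }.

39, 30, 28, 22, 12, 10, 32, 19, 7, 34, 11, 29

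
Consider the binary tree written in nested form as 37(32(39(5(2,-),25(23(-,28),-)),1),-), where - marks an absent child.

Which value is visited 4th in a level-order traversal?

1

Level-order visits nodes level by level from the root, left to right within each level.
Level 0: 37
Level 1: 32
Level 2: 39, 1
Level 3: 5, 25
Level 4: 2, 23
Level 5: 28
Full level-order sequence: 37, 32, 39, 1, 5, 25, 2, 23, 28.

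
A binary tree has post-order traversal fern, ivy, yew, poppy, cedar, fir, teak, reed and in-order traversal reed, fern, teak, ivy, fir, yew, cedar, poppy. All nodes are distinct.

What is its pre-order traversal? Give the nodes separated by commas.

The last element of post-order is the root; it splits in-order into left and right subtrees.
Root reed: left subtree has 0 nodes { }, right has 7 {fern, teak, ivy, fir, yew, cedar, poppy}.
  Root teak: left subtree has 1 node {fern}, right has 5 {ivy, fir, yew, cedar, poppy}.
    Root fir: left subtree has 1 node {ivy}, right has 3 {yew, cedar, poppy}.
      Root cedar: left subtree has 1 node {yew}, right has 1 {poppy}.

reed, teak, fern, fir, ivy, cedar, yew, poppy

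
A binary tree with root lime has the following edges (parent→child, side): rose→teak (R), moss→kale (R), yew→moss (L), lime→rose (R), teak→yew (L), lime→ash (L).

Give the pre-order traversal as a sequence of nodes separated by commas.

Pre-order visits the node, then its left subtree, then its right subtree.
Visit lime.
At lime: go left to ash.
  ash is a leaf — visit ash.
At lime: go right to rose.
  Visit rose.
  At rose: no left child.
  At rose: go right to teak.
    Visit teak.
    At teak: go left to yew.
      Visit yew.
      At yew: go left to moss.
        Visit moss.
        At moss: no left child.
        At moss: go right to kale.
          kale is a leaf — visit kale.
      At yew: no right child.
    At teak: no right child.

lime, ash, rose, teak, yew, moss, kale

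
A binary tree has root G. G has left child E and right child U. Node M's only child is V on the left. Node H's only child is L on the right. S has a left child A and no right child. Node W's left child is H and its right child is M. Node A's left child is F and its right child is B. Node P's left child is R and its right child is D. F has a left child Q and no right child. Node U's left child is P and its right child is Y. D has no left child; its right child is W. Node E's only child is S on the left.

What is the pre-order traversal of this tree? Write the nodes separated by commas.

G, E, S, A, F, Q, B, U, P, R, D, W, H, L, M, V, Y

Pre-order visits the node, then its left subtree, then its right subtree.
Visit G.
At G: go left to E.
  Visit E.
  At E: go left to S.
    Visit S.
    At S: go left to A.
      Visit A.
      At A: go left to F.
        Visit F.
        At F: go left to Q.
          Q is a leaf — visit Q.
        At F: no right child.
      At A: go right to B.
        B is a leaf — visit B.
    At S: no right child.
  At E: no right child.
At G: go right to U.
  Visit U.
  At U: go left to P.
    Visit P.
    At P: go left to R.
      R is a leaf — visit R.
    At P: go right to D.
      Visit D.
      At D: no left child.
      At D: go right to W.
        Visit W.
        At W: go left to H.
          Visit H.
          At H: no left child.
          At H: go right to L.
            L is a leaf — visit L.
        At W: go right to M.
          Visit M.
          At M: go left to V.
            V is a leaf — visit V.
          At M: no right child.
  At U: go right to Y.
    Y is a leaf — visit Y.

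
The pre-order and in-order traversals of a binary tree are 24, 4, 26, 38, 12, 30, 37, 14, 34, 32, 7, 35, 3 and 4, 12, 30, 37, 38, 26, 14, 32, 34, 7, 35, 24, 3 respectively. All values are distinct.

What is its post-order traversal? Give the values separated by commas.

37, 30, 12, 38, 32, 35, 7, 34, 14, 26, 4, 3, 24

The first element of pre-order is the root; it splits in-order into left and right subtrees.
Root 24: left subtree has 11 nodes {4, 12, 30, 37, 38, 26, 14, 32, 34, 7, 35}, right has 1 {3}.
  Root 4: left subtree has 0 nodes { }, right has 10 {12, 30, 37, 38, 26, 14, 32, 34, 7, 35}.
    Root 26: left subtree has 4 nodes {12, 30, 37, 38}, right has 5 {14, 32, 34, 7, 35}.
      Root 38: left subtree has 3 nodes {12, 30, 37}, right has 0 { }.
        Root 12: left subtree has 0 nodes { }, right has 2 {30, 37}.
          Root 30: left subtree has 0 nodes { }, right has 1 {37}.
      Root 14: left subtree has 0 nodes { }, right has 4 {32, 34, 7, 35}.
        Root 34: left subtree has 1 node {32}, right has 2 {7, 35}.
          Root 7: left subtree has 0 nodes { }, right has 1 {35}.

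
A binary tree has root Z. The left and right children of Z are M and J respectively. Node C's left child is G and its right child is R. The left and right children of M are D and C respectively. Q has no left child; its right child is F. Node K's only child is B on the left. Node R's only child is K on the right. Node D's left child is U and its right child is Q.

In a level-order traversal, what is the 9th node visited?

Level-order visits nodes level by level from the root, left to right within each level.
Level 0: Z
Level 1: M, J
Level 2: D, C
Level 3: U, Q, G, R
Level 4: F, K
Level 5: B
Full level-order sequence: Z, M, J, D, C, U, Q, G, R, F, K, B.

R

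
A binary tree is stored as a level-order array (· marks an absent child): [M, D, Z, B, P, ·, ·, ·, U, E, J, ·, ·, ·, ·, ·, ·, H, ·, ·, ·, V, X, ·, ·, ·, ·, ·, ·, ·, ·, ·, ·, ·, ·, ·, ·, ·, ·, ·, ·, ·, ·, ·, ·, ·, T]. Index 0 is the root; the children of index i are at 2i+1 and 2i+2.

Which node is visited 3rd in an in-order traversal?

In-order visits the left subtree, then the node, then the right subtree.
At M: go left to D.
  At D: go left to B.
    At B: no left child.
    Visit B.
    At B: go right to U.
      At U: go left to H.
        H is a leaf — visit H.
      Visit U.
      At U: no right child.
  Visit D.
  At D: go right to P.
    At P: go left to E.
      E is a leaf — visit E.
    Visit P.
    At P: go right to J.
      At J: go left to V.
        V is a leaf — visit V.
      Visit J.
      At J: go right to X.
        At X: no left child.
        Visit X.
        At X: go right to T.
          T is a leaf — visit T.
Visit M.
At M: go right to Z.
  Z is a leaf — visit Z.
Full in-order sequence: B, H, U, D, E, P, V, J, X, T, M, Z.

U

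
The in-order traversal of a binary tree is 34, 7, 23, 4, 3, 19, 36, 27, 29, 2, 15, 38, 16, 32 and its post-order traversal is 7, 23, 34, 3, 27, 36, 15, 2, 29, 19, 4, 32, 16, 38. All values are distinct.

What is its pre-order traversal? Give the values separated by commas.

38, 4, 34, 23, 7, 19, 3, 29, 36, 27, 2, 15, 16, 32

The last element of post-order is the root; it splits in-order into left and right subtrees.
Root 38: left subtree has 11 nodes {34, 7, 23, 4, 3, 19, 36, 27, 29, 2, 15}, right has 2 {16, 32}.
  Root 4: left subtree has 3 nodes {34, 7, 23}, right has 7 {3, 19, 36, 27, 29, 2, 15}.
    Root 34: left subtree has 0 nodes { }, right has 2 {7, 23}.
      Root 23: left subtree has 1 node {7}, right has 0 { }.
    Root 19: left subtree has 1 node {3}, right has 5 {36, 27, 29, 2, 15}.
      Root 29: left subtree has 2 nodes {36, 27}, right has 2 {2, 15}.
        Root 36: left subtree has 0 nodes { }, right has 1 {27}.
        Root 2: left subtree has 0 nodes { }, right has 1 {15}.
  Root 16: left subtree has 0 nodes { }, right has 1 {32}.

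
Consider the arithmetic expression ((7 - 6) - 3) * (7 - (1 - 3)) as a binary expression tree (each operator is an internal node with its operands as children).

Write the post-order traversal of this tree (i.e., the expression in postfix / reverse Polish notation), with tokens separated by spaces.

7 6 - 3 - 7 1 3 - - *

Post-order on an expression tree gives postfix notation: for each operator, emit left operand, right operand, then the operator.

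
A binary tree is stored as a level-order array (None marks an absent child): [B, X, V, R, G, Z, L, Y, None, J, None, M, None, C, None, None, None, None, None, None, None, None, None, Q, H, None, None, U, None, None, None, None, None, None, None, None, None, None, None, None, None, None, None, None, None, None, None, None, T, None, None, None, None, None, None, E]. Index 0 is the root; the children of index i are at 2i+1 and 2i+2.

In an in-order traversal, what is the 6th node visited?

In-order visits the left subtree, then the node, then the right subtree.
At B: go left to X.
  At X: go left to R.
    At R: go left to Y.
      Y is a leaf — visit Y.
    Visit R.
    At R: no right child.
  Visit X.
  At X: go right to G.
    At G: go left to J.
      J is a leaf — visit J.
    Visit G.
    At G: no right child.
Visit B.
At B: go right to V.
  At V: go left to Z.
    At Z: go left to M.
      At M: go left to Q.
        At Q: no left child.
        Visit Q.
        At Q: go right to T.
          T is a leaf — visit T.
      Visit M.
      At M: go right to H.
        H is a leaf — visit H.
    Visit Z.
    At Z: no right child.
  Visit V.
  At V: go right to L.
    At L: go left to C.
      At C: go left to U.
        At U: go left to E.
          E is a leaf — visit E.
        Visit U.
        At U: no right child.
      Visit C.
      At C: no right child.
    Visit L.
    At L: no right child.
Full in-order sequence: Y, R, X, J, G, B, Q, T, M, H, Z, V, E, U, C, L.

B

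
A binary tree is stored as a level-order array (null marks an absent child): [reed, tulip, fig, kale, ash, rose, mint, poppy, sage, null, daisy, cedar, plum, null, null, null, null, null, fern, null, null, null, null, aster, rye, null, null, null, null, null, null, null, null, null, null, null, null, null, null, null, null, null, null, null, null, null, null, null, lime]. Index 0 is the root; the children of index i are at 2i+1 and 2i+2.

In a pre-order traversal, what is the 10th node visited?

rose

Pre-order visits the node, then its left subtree, then its right subtree.
Visit reed.
At reed: go left to tulip.
  Visit tulip.
  At tulip: go left to kale.
    Visit kale.
    At kale: go left to poppy.
      poppy is a leaf — visit poppy.
    At kale: go right to sage.
      Visit sage.
      At sage: no left child.
      At sage: go right to fern.
        fern is a leaf — visit fern.
  At tulip: go right to ash.
    Visit ash.
    At ash: no left child.
    At ash: go right to daisy.
      daisy is a leaf — visit daisy.
At reed: go right to fig.
  Visit fig.
  At fig: go left to rose.
    Visit rose.
    At rose: go left to cedar.
      Visit cedar.
      At cedar: go left to aster.
        Visit aster.
        At aster: no left child.
        At aster: go right to lime.
          lime is a leaf — visit lime.
      At cedar: go right to rye.
        rye is a leaf — visit rye.
    At rose: go right to plum.
      plum is a leaf — visit plum.
  At fig: go right to mint.
    mint is a leaf — visit mint.
Full pre-order sequence: reed, tulip, kale, poppy, sage, fern, ash, daisy, fig, rose, cedar, aster, lime, rye, plum, mint.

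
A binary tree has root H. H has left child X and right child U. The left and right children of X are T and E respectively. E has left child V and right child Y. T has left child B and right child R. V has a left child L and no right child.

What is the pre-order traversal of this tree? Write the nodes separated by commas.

H, X, T, B, R, E, V, L, Y, U

Pre-order visits the node, then its left subtree, then its right subtree.
Visit H.
At H: go left to X.
  Visit X.
  At X: go left to T.
    Visit T.
    At T: go left to B.
      B is a leaf — visit B.
    At T: go right to R.
      R is a leaf — visit R.
  At X: go right to E.
    Visit E.
    At E: go left to V.
      Visit V.
      At V: go left to L.
        L is a leaf — visit L.
      At V: no right child.
    At E: go right to Y.
      Y is a leaf — visit Y.
At H: go right to U.
  U is a leaf — visit U.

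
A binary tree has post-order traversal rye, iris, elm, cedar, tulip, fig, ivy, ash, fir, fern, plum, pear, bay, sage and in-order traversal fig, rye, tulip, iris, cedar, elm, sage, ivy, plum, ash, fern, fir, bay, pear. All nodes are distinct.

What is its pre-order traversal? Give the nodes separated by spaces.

sage fig tulip rye cedar iris elm bay plum ivy fern ash fir pear

The last element of post-order is the root; it splits in-order into left and right subtrees.
Root sage: left subtree has 6 nodes {fig, rye, tulip, iris, cedar, elm}, right has 7 {ivy, plum, ash, fern, fir, bay, pear}.
  Root fig: left subtree has 0 nodes { }, right has 5 {rye, tulip, iris, cedar, elm}.
    Root tulip: left subtree has 1 node {rye}, right has 3 {iris, cedar, elm}.
      Root cedar: left subtree has 1 node {iris}, right has 1 {elm}.
  Root bay: left subtree has 5 nodes {ivy, plum, ash, fern, fir}, right has 1 {pear}.
    Root plum: left subtree has 1 node {ivy}, right has 3 {ash, fern, fir}.
      Root fern: left subtree has 1 node {ash}, right has 1 {fir}.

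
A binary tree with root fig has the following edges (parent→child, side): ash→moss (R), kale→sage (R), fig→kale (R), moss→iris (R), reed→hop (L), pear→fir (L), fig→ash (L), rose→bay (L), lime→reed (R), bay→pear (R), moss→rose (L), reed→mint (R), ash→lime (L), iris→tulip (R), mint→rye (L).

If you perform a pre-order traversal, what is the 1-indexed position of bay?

Pre-order visits the node, then its left subtree, then its right subtree.
Visit fig.
At fig: go left to ash.
  Visit ash.
  At ash: go left to lime.
    Visit lime.
    At lime: no left child.
    At lime: go right to reed.
      Visit reed.
      At reed: go left to hop.
        hop is a leaf — visit hop.
      At reed: go right to mint.
        Visit mint.
        At mint: go left to rye.
          rye is a leaf — visit rye.
        At mint: no right child.
  At ash: go right to moss.
    Visit moss.
    At moss: go left to rose.
      Visit rose.
      At rose: go left to bay.
        Visit bay.
        At bay: no left child.
        At bay: go right to pear.
          Visit pear.
          At pear: go left to fir.
            fir is a leaf — visit fir.
          At pear: no right child.
      At rose: no right child.
    At moss: go right to iris.
      Visit iris.
      At iris: no left child.
      At iris: go right to tulip.
        tulip is a leaf — visit tulip.
At fig: go right to kale.
  Visit kale.
  At kale: no left child.
  At kale: go right to sage.
    sage is a leaf — visit sage.
Full pre-order sequence: fig, ash, lime, reed, hop, mint, rye, moss, rose, bay, pear, fir, iris, tulip, kale, sage.

10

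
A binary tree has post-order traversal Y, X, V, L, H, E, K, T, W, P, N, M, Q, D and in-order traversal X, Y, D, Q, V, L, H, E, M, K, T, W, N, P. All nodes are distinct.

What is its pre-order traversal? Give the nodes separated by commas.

The last element of post-order is the root; it splits in-order into left and right subtrees.
Root D: left subtree has 2 nodes {X, Y}, right has 11 {Q, V, L, H, E, M, K, T, W, N, P}.
  Root X: left subtree has 0 nodes { }, right has 1 {Y}.
  Root Q: left subtree has 0 nodes { }, right has 10 {V, L, H, E, M, K, T, W, N, P}.
    Root M: left subtree has 4 nodes {V, L, H, E}, right has 5 {K, T, W, N, P}.
      Root E: left subtree has 3 nodes {V, L, H}, right has 0 { }.
        Root H: left subtree has 2 nodes {V, L}, right has 0 { }.
          Root L: left subtree has 1 node {V}, right has 0 { }.
      Root N: left subtree has 3 nodes {K, T, W}, right has 1 {P}.
        Root W: left subtree has 2 nodes {K, T}, right has 0 { }.
          Root T: left subtree has 1 node {K}, right has 0 { }.

D, X, Y, Q, M, E, H, L, V, N, W, T, K, P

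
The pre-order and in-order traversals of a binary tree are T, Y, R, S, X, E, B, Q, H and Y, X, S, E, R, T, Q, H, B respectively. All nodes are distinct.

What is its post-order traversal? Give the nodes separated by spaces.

X E S R Y H Q B T

The first element of pre-order is the root; it splits in-order into left and right subtrees.
Root T: left subtree has 5 nodes {Y, X, S, E, R}, right has 3 {Q, H, B}.
  Root Y: left subtree has 0 nodes { }, right has 4 {X, S, E, R}.
    Root R: left subtree has 3 nodes {X, S, E}, right has 0 { }.
      Root S: left subtree has 1 node {X}, right has 1 {E}.
  Root B: left subtree has 2 nodes {Q, H}, right has 0 { }.
    Root Q: left subtree has 0 nodes { }, right has 1 {H}.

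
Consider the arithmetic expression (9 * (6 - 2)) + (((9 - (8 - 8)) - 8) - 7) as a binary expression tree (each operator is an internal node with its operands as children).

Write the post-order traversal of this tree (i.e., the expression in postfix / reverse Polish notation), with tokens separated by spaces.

9 6 2 - * 9 8 8 - - 8 - 7 - +

Post-order on an expression tree gives postfix notation: for each operator, emit left operand, right operand, then the operator.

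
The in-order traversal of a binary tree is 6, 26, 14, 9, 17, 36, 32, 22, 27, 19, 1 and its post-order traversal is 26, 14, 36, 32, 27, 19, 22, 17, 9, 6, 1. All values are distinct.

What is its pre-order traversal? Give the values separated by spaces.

1 6 9 14 26 17 22 32 36 19 27

The last element of post-order is the root; it splits in-order into left and right subtrees.
Root 1: left subtree has 10 nodes {6, 26, 14, 9, 17, 36, 32, 22, 27, 19}, right has 0 { }.
  Root 6: left subtree has 0 nodes { }, right has 9 {26, 14, 9, 17, 36, 32, 22, 27, 19}.
    Root 9: left subtree has 2 nodes {26, 14}, right has 6 {17, 36, 32, 22, 27, 19}.
      Root 14: left subtree has 1 node {26}, right has 0 { }.
      Root 17: left subtree has 0 nodes { }, right has 5 {36, 32, 22, 27, 19}.
        Root 22: left subtree has 2 nodes {36, 32}, right has 2 {27, 19}.
          Root 32: left subtree has 1 node {36}, right has 0 { }.
          Root 19: left subtree has 1 node {27}, right has 0 { }.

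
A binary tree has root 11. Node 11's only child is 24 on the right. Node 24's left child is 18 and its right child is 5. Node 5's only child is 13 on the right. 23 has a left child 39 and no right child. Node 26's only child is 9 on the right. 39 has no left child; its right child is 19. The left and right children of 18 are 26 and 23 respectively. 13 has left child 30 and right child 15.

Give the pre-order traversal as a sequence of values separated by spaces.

Pre-order visits the node, then its left subtree, then its right subtree.
Visit 11.
At 11: no left child.
At 11: go right to 24.
  Visit 24.
  At 24: go left to 18.
    Visit 18.
    At 18: go left to 26.
      Visit 26.
      At 26: no left child.
      At 26: go right to 9.
        9 is a leaf — visit 9.
    At 18: go right to 23.
      Visit 23.
      At 23: go left to 39.
        Visit 39.
        At 39: no left child.
        At 39: go right to 19.
          19 is a leaf — visit 19.
      At 23: no right child.
  At 24: go right to 5.
    Visit 5.
    At 5: no left child.
    At 5: go right to 13.
      Visit 13.
      At 13: go left to 30.
        30 is a leaf — visit 30.
      At 13: go right to 15.
        15 is a leaf — visit 15.

11 24 18 26 9 23 39 19 5 13 30 15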